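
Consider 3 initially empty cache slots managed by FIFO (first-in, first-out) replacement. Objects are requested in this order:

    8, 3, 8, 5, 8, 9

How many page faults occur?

8 → miss, frames [8]
3 → miss, frames [8, 3]
8 → hit
5 → miss, frames [8, 3, 5]
8 → hit
9 → miss, evict 8, frames [3, 5, 9]
Page faults: 4.

4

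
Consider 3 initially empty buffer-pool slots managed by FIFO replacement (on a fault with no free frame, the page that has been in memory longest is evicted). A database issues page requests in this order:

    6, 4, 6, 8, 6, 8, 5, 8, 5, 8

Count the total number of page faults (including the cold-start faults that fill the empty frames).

6: fault, frames (6)
4: fault, frames (6 4)
6: hit
8: fault, frames (6 4 8)
6: hit
8: hit
5: fault, evict 6, frames (4 8 5)
8: hit
5: hit
8: hit
Page faults: 4.

4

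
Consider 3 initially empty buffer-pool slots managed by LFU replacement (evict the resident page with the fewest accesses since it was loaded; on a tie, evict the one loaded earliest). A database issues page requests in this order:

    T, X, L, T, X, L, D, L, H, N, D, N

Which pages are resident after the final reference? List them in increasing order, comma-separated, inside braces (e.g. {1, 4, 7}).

T -> fault, frames {T}
X -> fault, frames {T,X}
L -> fault, frames {T,X,L}
T -> hit
X -> hit
L -> hit
D -> fault, evict T, frames {X,L,D}
L -> hit
H -> fault, evict D, frames {X,L,H}
N -> fault, evict H, frames {X,L,N}
D -> fault, evict N, frames {X,L,D}
N -> fault, evict D, frames {X,L,N}

{L, N, X}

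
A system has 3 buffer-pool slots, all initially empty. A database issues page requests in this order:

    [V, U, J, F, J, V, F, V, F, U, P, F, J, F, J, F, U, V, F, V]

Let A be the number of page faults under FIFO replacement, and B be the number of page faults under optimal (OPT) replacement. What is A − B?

Under FIFO: F F F F . F . . . F F F F . . . F F F . → 12 faults.
Under OPT: F F F F . . . . . F F . . . . . F F . . → 8 faults.
A − B = 12 − 8 = 4.

4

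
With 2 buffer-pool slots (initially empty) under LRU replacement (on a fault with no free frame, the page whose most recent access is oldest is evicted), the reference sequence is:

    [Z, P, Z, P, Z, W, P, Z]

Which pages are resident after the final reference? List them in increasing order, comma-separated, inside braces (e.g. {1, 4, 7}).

Z: miss, frames {Z}
P: miss, frames {Z,P}
Z: hit
P: hit
Z: hit
W: miss, evict P, frames {Z,W}
P: miss, evict Z, frames {W,P}
Z: miss, evict W, frames {P,Z}

{P, Z}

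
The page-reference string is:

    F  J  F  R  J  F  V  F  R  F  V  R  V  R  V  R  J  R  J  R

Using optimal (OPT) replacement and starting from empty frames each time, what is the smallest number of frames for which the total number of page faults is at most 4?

f=1: 20 faults
f=2: 8 faults
f=3: 5 faults
f=4: 4 faults
Smallest f with faults ≤ 4 is 4.

4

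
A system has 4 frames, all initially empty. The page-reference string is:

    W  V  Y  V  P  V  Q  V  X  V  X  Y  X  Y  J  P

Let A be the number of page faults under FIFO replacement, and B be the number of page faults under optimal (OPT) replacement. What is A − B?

3

Under FIFO: F F F . F . F . F F . F . . F F → 10 faults.
Under OPT: F F F . F . F . F . . . . . F . → 7 faults.
A − B = 10 − 7 = 3.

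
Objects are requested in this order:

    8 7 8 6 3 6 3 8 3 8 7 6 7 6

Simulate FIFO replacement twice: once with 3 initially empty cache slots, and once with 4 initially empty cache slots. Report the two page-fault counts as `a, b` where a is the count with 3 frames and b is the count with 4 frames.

3 frames: F F . F F . . F . . F F . . → 7 faults.
4 frames: F F . F F . . . . . . . . . → 4 faults.
4 < 7: adding a frame reduced faults, as is typical.

7, 4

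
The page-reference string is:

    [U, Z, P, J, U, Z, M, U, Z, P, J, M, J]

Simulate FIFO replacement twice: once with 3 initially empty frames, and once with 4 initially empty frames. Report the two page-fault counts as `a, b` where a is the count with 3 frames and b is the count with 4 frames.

9, 10

3 frames: F F F F F F F . . F F . . → 9 faults.
4 frames: F F F F . . F F F F F F . → 10 faults.
10 > 9: adding a frame increased faults — Belady's anomaly.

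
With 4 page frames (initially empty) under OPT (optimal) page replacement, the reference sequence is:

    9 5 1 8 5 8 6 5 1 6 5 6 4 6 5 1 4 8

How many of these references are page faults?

9: miss, frames [9]
5: miss, frames [9, 5]
1: miss, frames [9, 5, 1]
8: miss, frames [9, 5, 1, 8]
5: hit
8: hit
6: miss, evict 9, frames [5, 1, 8, 6]
5: hit
1: hit
6: hit
5: hit
6: hit
4: miss, evict 8, frames [5, 1, 6, 4]
6: hit
5: hit
1: hit
4: hit
8: miss, evict 4, frames [5, 1, 6, 8]
Page faults: 7.

7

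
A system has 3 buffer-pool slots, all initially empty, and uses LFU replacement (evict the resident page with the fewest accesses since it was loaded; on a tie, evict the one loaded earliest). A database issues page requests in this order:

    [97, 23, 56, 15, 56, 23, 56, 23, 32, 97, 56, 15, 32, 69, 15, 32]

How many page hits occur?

97 -> miss, frames {97}
23 -> miss, frames {97,23}
56 -> miss, frames {97,23,56}
15 -> miss, evict 97, frames {23,56,15}
56 -> hit
23 -> hit
56 -> hit
23 -> hit
32 -> miss, evict 15, frames {23,56,32}
97 -> miss, evict 32, frames {23,56,97}
56 -> hit
15 -> miss, evict 97, frames {23,56,15}
32 -> miss, evict 15, frames {23,56,32}
69 -> miss, evict 32, frames {23,56,69}
15 -> miss, evict 69, frames {23,56,15}
32 -> miss, evict 15, frames {23,56,32}
Hits: 5.

5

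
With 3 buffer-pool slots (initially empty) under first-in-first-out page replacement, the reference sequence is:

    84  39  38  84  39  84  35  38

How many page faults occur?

84: miss, frames (84)
39: miss, frames (84 39)
38: miss, frames (84 39 38)
84: hit
39: hit
84: hit
35: miss, evict 84, frames (39 38 35)
38: hit
Page faults: 4.

4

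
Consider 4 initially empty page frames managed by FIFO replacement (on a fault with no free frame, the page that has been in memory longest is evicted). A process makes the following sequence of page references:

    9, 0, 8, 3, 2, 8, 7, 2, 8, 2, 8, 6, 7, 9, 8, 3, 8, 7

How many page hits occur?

9 -> fault, frames (9)
0 -> fault, frames (9 0)
8 -> fault, frames (9 0 8)
3 -> fault, frames (9 0 8 3)
2 -> fault, evict 9, frames (0 8 3 2)
8 -> hit
7 -> fault, evict 0, frames (8 3 2 7)
2 -> hit
8 -> hit
2 -> hit
8 -> hit
6 -> fault, evict 8, frames (3 2 7 6)
7 -> hit
9 -> fault, evict 3, frames (2 7 6 9)
8 -> fault, evict 2, frames (7 6 9 8)
3 -> fault, evict 7, frames (6 9 8 3)
8 -> hit
7 -> fault, evict 6, frames (9 8 3 7)
Hits: 7.

7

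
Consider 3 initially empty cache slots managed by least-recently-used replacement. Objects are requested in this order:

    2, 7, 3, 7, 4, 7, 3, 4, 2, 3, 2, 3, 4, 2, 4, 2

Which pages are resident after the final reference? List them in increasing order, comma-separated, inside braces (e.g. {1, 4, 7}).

{2, 3, 4}

2: fault, frames [2]
7: fault, frames [2, 7]
3: fault, frames [2, 7, 3]
7: hit
4: fault, evict 2, frames [3, 7, 4]
7: hit
3: hit
4: hit
2: fault, evict 7, frames [3, 4, 2]
3: hit
2: hit
3: hit
4: hit
2: hit
4: hit
2: hit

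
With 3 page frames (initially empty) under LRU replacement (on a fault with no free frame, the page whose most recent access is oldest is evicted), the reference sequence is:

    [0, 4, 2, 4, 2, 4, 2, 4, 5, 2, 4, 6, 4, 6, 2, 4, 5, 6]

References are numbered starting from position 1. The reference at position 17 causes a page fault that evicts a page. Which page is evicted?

6

pos 1: 0 -> fault, frames {0}
pos 2: 4 -> fault, frames {0,4}
pos 3: 2 -> fault, frames {0,4,2}
pos 4: 4 -> hit
pos 5: 2 -> hit
pos 6: 4 -> hit
pos 7: 2 -> hit
pos 8: 4 -> hit
pos 9: 5 -> fault, evict 0, frames {2,4,5}
pos 10: 2 -> hit
pos 11: 4 -> hit
pos 12: 6 -> fault, evict 5, frames {2,4,6}
pos 13: 4 -> hit
pos 14: 6 -> hit
pos 15: 2 -> hit
pos 16: 4 -> hit
pos 17: 5 -> fault, evict 6, frames {2,4,5}
At position 17, page 6 is evicted.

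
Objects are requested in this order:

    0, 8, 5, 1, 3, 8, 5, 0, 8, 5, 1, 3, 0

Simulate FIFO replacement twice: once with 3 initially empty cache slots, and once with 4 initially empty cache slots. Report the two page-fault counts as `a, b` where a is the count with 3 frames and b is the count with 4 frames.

10, 11

3 frames: F F F F F F F F . . F F . → 10 faults.
4 frames: F F F F F . . F F F F F F → 11 faults.
11 > 10: adding a frame increased faults — Belady's anomaly.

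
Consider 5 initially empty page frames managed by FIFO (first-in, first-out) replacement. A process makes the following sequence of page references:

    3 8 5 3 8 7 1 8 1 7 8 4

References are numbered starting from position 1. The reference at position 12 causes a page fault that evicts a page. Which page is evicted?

3

pos 1: 3 → miss, frames [3]
pos 2: 8 → miss, frames [3, 8]
pos 3: 5 → miss, frames [3, 8, 5]
pos 4: 3 → hit
pos 5: 8 → hit
pos 6: 7 → miss, frames [3, 8, 5, 7]
pos 7: 1 → miss, frames [3, 8, 5, 7, 1]
pos 8: 8 → hit
pos 9: 1 → hit
pos 10: 7 → hit
pos 11: 8 → hit
pos 12: 4 → miss, evict 3, frames [8, 5, 7, 1, 4]
At position 12, page 3 is evicted.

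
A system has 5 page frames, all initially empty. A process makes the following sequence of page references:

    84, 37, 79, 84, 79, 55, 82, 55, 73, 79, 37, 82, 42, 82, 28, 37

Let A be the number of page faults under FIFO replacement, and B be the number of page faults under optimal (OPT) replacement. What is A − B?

Under FIFO: F F F . . F F . F . . . F . F F → 9 faults.
Under OPT: F F F . . F F . F . . . F . F . → 8 faults.
A − B = 9 − 8 = 1.

1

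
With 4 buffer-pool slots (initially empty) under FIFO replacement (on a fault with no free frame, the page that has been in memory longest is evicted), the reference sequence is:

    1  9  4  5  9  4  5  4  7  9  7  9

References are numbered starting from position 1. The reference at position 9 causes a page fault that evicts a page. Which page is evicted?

1

pos 1: 1 → miss, frames (1)
pos 2: 9 → miss, frames (1 9)
pos 3: 4 → miss, frames (1 9 4)
pos 4: 5 → miss, frames (1 9 4 5)
pos 5: 9 → hit
pos 6: 4 → hit
pos 7: 5 → hit
pos 8: 4 → hit
pos 9: 7 → miss, evict 1, frames (9 4 5 7)
At position 9, page 1 is evicted.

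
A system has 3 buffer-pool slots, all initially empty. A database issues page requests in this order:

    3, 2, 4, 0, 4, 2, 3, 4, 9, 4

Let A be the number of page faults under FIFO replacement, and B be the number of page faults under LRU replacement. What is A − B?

Under FIFO: F F F F . . F . F F → 7 faults.
Under LRU: F F F F . . F . F . → 6 faults.
A − B = 7 − 6 = 1.

1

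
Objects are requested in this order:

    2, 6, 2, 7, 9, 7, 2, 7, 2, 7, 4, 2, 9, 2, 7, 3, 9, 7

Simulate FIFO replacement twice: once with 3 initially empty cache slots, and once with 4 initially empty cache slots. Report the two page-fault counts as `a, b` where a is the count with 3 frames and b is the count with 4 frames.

9, 8

3 frames: F F . F F . F . . . F . . . F F F . → 9 faults.
4 frames: F F . F F . . . . . F F . . . F . F → 8 faults.
8 < 9: adding a frame reduced faults, as is typical.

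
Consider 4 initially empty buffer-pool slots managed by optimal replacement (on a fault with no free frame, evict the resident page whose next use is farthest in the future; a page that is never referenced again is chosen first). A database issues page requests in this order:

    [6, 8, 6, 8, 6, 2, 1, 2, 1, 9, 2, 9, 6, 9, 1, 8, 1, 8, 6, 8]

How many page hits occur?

6 → fault, frames [6]
8 → fault, frames [6, 8]
6 → hit
8 → hit
6 → hit
2 → fault, frames [6, 8, 2]
1 → fault, frames [6, 8, 2, 1]
2 → hit
1 → hit
9 → fault, evict 8, frames [6, 2, 1, 9]
2 → hit
9 → hit
6 → hit
9 → hit
1 → hit
8 → fault, evict 9, frames [6, 2, 1, 8]
1 → hit
8 → hit
6 → hit
8 → hit
Hits: 14.

14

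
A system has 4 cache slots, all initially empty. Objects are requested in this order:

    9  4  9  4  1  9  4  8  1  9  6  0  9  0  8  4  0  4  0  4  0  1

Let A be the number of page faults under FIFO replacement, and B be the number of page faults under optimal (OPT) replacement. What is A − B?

2

Under FIFO: F F . . F . . F . . F F F . . F . . . . . F → 9 faults.
Under OPT: F F . . F . . F . . F F . . . . . . . . . F → 7 faults.
A − B = 9 − 7 = 2.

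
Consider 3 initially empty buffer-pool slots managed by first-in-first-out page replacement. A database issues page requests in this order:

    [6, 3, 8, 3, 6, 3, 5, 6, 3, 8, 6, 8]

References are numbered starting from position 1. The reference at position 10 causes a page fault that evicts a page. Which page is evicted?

pos 1: 6: miss, frames {6}
pos 2: 3: miss, frames {6,3}
pos 3: 8: miss, frames {6,3,8}
pos 4: 3: hit
pos 5: 6: hit
pos 6: 3: hit
pos 7: 5: miss, evict 6, frames {3,8,5}
pos 8: 6: miss, evict 3, frames {8,5,6}
pos 9: 3: miss, evict 8, frames {5,6,3}
pos 10: 8: miss, evict 5, frames {6,3,8}
At position 10, page 5 is evicted.

5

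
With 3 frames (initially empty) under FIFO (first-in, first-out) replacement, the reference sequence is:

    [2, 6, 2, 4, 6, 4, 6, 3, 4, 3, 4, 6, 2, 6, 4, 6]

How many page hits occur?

9

2 → miss, frames [2]
6 → miss, frames [2, 6]
2 → hit
4 → miss, frames [2, 6, 4]
6 → hit
4 → hit
6 → hit
3 → miss, evict 2, frames [6, 4, 3]
4 → hit
3 → hit
4 → hit
6 → hit
2 → miss, evict 6, frames [4, 3, 2]
6 → miss, evict 4, frames [3, 2, 6]
4 → miss, evict 3, frames [2, 6, 4]
6 → hit
Hits: 9.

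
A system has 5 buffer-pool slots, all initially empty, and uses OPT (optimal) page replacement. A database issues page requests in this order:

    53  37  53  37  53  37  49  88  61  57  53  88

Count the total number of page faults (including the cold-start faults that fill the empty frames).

53: miss, frames [53]
37: miss, frames [53, 37]
53: hit
37: hit
53: hit
37: hit
49: miss, frames [53, 37, 49]
88: miss, frames [53, 37, 49, 88]
61: miss, frames [53, 37, 49, 88, 61]
57: miss, evict 61, frames [53, 37, 49, 88, 57]
53: hit
88: hit
Page faults: 6.

6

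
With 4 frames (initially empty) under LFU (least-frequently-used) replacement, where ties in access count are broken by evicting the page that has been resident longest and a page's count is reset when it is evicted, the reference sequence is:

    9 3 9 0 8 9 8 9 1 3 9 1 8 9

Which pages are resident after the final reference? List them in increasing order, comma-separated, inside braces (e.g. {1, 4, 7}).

9 → fault, frames (9)
3 → fault, frames (9 3)
9 → hit
0 → fault, frames (9 3 0)
8 → fault, frames (9 3 0 8)
9 → hit
8 → hit
9 → hit
1 → fault, evict 3, frames (9 0 8 1)
3 → fault, evict 0, frames (9 8 1 3)
9 → hit
1 → hit
8 → hit
9 → hit

{1, 3, 8, 9}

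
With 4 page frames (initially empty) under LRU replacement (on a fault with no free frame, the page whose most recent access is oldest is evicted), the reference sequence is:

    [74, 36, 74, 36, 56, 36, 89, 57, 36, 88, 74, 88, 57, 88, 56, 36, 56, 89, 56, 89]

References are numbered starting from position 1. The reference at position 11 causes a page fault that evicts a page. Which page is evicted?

pos 1: 74 → miss, frames {74}
pos 2: 36 → miss, frames {74,36}
pos 3: 74 → hit
pos 4: 36 → hit
pos 5: 56 → miss, frames {74,36,56}
pos 6: 36 → hit
pos 7: 89 → miss, frames {74,56,36,89}
pos 8: 57 → miss, evict 74, frames {56,36,89,57}
pos 9: 36 → hit
pos 10: 88 → miss, evict 56, frames {89,57,36,88}
pos 11: 74 → miss, evict 89, frames {57,36,88,74}
At position 11, page 89 is evicted.

89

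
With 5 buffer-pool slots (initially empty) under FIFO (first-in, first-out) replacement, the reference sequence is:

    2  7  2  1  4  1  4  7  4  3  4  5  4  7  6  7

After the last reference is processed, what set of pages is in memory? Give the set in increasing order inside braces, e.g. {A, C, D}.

2 -> miss, frames (2)
7 -> miss, frames (2 7)
2 -> hit
1 -> miss, frames (2 7 1)
4 -> miss, frames (2 7 1 4)
1 -> hit
4 -> hit
7 -> hit
4 -> hit
3 -> miss, frames (2 7 1 4 3)
4 -> hit
5 -> miss, evict 2, frames (7 1 4 3 5)
4 -> hit
7 -> hit
6 -> miss, evict 7, frames (1 4 3 5 6)
7 -> miss, evict 1, frames (4 3 5 6 7)

{3, 4, 5, 6, 7}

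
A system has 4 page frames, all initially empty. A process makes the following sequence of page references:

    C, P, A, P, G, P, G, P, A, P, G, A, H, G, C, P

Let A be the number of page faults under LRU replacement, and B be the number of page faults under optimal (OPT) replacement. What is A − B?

Under LRU: F F F . F . . . . . . . F . F F → 7 faults.
Under OPT: F F F . F . . . . . . . F . . . → 5 faults.
A − B = 7 − 5 = 2.

2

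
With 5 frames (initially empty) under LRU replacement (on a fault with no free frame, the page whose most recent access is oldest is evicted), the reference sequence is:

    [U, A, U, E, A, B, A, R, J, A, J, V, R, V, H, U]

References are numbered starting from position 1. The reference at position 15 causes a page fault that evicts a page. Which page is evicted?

B

pos 1: U -> fault, frames (U)
pos 2: A -> fault, frames (U A)
pos 3: U -> hit
pos 4: E -> fault, frames (A U E)
pos 5: A -> hit
pos 6: B -> fault, frames (U E A B)
pos 7: A -> hit
pos 8: R -> fault, frames (U E B A R)
pos 9: J -> fault, evict U, frames (E B A R J)
pos 10: A -> hit
pos 11: J -> hit
pos 12: V -> fault, evict E, frames (B R A J V)
pos 13: R -> hit
pos 14: V -> hit
pos 15: H -> fault, evict B, frames (A J R V H)
At position 15, page B is evicted.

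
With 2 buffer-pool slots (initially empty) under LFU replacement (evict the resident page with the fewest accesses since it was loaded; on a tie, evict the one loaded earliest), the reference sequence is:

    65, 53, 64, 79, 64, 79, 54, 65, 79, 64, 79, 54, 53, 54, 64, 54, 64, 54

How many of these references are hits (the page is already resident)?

4

65 -> fault, frames (65)
53 -> fault, frames (65 53)
64 -> fault, evict 65, frames (53 64)
79 -> fault, evict 53, frames (64 79)
64 -> hit
79 -> hit
54 -> fault, evict 64, frames (79 54)
65 -> fault, evict 54, frames (79 65)
79 -> hit
64 -> fault, evict 65, frames (79 64)
79 -> hit
54 -> fault, evict 64, frames (79 54)
53 -> fault, evict 54, frames (79 53)
54 -> fault, evict 53, frames (79 54)
64 -> fault, evict 54, frames (79 64)
54 -> fault, evict 64, frames (79 54)
64 -> fault, evict 54, frames (79 64)
54 -> fault, evict 64, frames (79 54)
Hits: 4.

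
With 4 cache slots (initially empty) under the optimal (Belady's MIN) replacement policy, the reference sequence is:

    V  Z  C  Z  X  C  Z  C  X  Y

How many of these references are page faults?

5

V: miss, frames {V}
Z: miss, frames {V,Z}
C: miss, frames {V,Z,C}
Z: hit
X: miss, frames {V,Z,C,X}
C: hit
Z: hit
C: hit
X: hit
Y: miss, evict X, frames {V,Z,C,Y}
Page faults: 5.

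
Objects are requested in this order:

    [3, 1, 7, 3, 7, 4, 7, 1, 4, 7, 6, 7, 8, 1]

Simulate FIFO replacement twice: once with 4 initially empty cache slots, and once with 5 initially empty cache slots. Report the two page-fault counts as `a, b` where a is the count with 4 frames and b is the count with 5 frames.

7, 6

4 frames: F F F . . F . . . . F . F F → 7 faults.
5 frames: F F F . . F . . . . F . F . → 6 faults.
6 < 7: adding a frame reduced faults, as is typical.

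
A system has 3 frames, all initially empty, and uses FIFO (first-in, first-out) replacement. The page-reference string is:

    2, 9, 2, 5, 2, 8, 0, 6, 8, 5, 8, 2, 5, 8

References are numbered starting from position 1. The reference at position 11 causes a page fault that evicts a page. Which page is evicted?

pos 1: 2: miss, frames {2}
pos 2: 9: miss, frames {2,9}
pos 3: 2: hit
pos 4: 5: miss, frames {2,9,5}
pos 5: 2: hit
pos 6: 8: miss, evict 2, frames {9,5,8}
pos 7: 0: miss, evict 9, frames {5,8,0}
pos 8: 6: miss, evict 5, frames {8,0,6}
pos 9: 8: hit
pos 10: 5: miss, evict 8, frames {0,6,5}
pos 11: 8: miss, evict 0, frames {6,5,8}
At position 11, page 0 is evicted.

0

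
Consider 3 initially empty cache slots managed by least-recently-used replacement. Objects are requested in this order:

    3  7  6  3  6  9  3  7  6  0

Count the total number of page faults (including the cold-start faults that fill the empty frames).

7

3: miss, frames (3)
7: miss, frames (3 7)
6: miss, frames (3 7 6)
3: hit
6: hit
9: miss, evict 7, frames (3 6 9)
3: hit
7: miss, evict 6, frames (9 3 7)
6: miss, evict 9, frames (3 7 6)
0: miss, evict 3, frames (7 6 0)
Page faults: 7.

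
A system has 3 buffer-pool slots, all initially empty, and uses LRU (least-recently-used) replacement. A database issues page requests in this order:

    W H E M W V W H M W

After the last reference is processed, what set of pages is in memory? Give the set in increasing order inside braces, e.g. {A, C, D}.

W: fault, frames [W]
H: fault, frames [W, H]
E: fault, frames [W, H, E]
M: fault, evict W, frames [H, E, M]
W: fault, evict H, frames [E, M, W]
V: fault, evict E, frames [M, W, V]
W: hit
H: fault, evict M, frames [V, W, H]
M: fault, evict V, frames [W, H, M]
W: hit

{H, M, W}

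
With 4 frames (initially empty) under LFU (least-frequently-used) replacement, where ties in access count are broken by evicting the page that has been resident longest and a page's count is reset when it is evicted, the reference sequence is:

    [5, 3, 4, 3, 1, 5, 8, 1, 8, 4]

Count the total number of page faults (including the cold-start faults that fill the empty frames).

5 → miss, frames [5]
3 → miss, frames [5, 3]
4 → miss, frames [5, 3, 4]
3 → hit
1 → miss, frames [5, 3, 4, 1]
5 → hit
8 → miss, evict 4, frames [5, 3, 1, 8]
1 → hit
8 → hit
4 → miss, evict 5, frames [3, 1, 8, 4]
Page faults: 6.

6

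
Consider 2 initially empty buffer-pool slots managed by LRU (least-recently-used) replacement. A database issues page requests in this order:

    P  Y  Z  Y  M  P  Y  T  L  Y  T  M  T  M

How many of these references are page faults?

11

P → fault, frames (P)
Y → fault, frames (P Y)
Z → fault, evict P, frames (Y Z)
Y → hit
M → fault, evict Z, frames (Y M)
P → fault, evict Y, frames (M P)
Y → fault, evict M, frames (P Y)
T → fault, evict P, frames (Y T)
L → fault, evict Y, frames (T L)
Y → fault, evict T, frames (L Y)
T → fault, evict L, frames (Y T)
M → fault, evict Y, frames (T M)
T → hit
M → hit
Page faults: 11.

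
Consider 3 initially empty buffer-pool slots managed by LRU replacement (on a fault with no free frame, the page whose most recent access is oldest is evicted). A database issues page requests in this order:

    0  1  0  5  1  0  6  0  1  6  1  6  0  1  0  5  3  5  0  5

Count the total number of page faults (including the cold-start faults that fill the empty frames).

6

0 → fault, frames (0)
1 → fault, frames (0 1)
0 → hit
5 → fault, frames (1 0 5)
1 → hit
0 → hit
6 → fault, evict 5, frames (1 0 6)
0 → hit
1 → hit
6 → hit
1 → hit
6 → hit
0 → hit
1 → hit
0 → hit
5 → fault, evict 6, frames (1 0 5)
3 → fault, evict 1, frames (0 5 3)
5 → hit
0 → hit
5 → hit
Page faults: 6.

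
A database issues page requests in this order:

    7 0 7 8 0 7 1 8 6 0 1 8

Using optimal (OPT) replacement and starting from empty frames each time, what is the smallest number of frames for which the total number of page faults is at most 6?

f=1: 12 faults
f=2: 8 faults
f=3: 6 faults
f=4: 5 faults
f=5: 5 faults
Smallest f with faults ≤ 6 is 3.

3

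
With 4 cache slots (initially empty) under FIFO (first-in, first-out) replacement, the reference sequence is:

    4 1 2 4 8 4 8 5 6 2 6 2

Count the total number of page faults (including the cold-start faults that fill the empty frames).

4: miss, frames (4)
1: miss, frames (4 1)
2: miss, frames (4 1 2)
4: hit
8: miss, frames (4 1 2 8)
4: hit
8: hit
5: miss, evict 4, frames (1 2 8 5)
6: miss, evict 1, frames (2 8 5 6)
2: hit
6: hit
2: hit
Page faults: 6.

6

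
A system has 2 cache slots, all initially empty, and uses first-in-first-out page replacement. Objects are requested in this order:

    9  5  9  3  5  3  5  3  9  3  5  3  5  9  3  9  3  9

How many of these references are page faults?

9: miss, frames {9}
5: miss, frames {9,5}
9: hit
3: miss, evict 9, frames {5,3}
5: hit
3: hit
5: hit
3: hit
9: miss, evict 5, frames {3,9}
3: hit
5: miss, evict 3, frames {9,5}
3: miss, evict 9, frames {5,3}
5: hit
9: miss, evict 5, frames {3,9}
3: hit
9: hit
3: hit
9: hit
Page faults: 7.

7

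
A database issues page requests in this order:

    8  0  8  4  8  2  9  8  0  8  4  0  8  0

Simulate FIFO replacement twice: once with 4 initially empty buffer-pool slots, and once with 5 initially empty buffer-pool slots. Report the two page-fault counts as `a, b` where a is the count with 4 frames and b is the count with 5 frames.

8, 5

4 frames: F F . F . F F F F . F . . . → 8 faults.
5 frames: F F . F . F F . . . . . . . → 5 faults.
5 < 8: adding a frame reduced faults, as is typical.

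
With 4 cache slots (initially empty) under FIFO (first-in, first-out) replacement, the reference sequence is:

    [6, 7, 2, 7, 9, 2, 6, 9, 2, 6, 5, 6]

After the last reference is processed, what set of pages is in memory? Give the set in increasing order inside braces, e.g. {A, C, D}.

{2, 5, 6, 9}

6: miss, frames {6}
7: miss, frames {6,7}
2: miss, frames {6,7,2}
7: hit
9: miss, frames {6,7,2,9}
2: hit
6: hit
9: hit
2: hit
6: hit
5: miss, evict 6, frames {7,2,9,5}
6: miss, evict 7, frames {2,9,5,6}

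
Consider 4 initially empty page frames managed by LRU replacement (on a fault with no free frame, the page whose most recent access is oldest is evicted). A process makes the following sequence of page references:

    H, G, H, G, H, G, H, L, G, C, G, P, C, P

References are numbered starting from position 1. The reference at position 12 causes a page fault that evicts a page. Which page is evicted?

pos 1: H -> miss, frames (H)
pos 2: G -> miss, frames (H G)
pos 3: H -> hit
pos 4: G -> hit
pos 5: H -> hit
pos 6: G -> hit
pos 7: H -> hit
pos 8: L -> miss, frames (G H L)
pos 9: G -> hit
pos 10: C -> miss, frames (H L G C)
pos 11: G -> hit
pos 12: P -> miss, evict H, frames (L C G P)
At position 12, page H is evicted.

H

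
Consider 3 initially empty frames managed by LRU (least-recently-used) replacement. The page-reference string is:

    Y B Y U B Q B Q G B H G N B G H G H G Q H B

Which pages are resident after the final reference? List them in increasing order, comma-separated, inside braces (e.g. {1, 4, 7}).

{B, H, Q}

Y -> fault, frames {Y}
B -> fault, frames {Y,B}
Y -> hit
U -> fault, frames {B,Y,U}
B -> hit
Q -> fault, evict Y, frames {U,B,Q}
B -> hit
Q -> hit
G -> fault, evict U, frames {B,Q,G}
B -> hit
H -> fault, evict Q, frames {G,B,H}
G -> hit
N -> fault, evict B, frames {H,G,N}
B -> fault, evict H, frames {G,N,B}
G -> hit
H -> fault, evict N, frames {B,G,H}
G -> hit
H -> hit
G -> hit
Q -> fault, evict B, frames {H,G,Q}
H -> hit
B -> fault, evict G, frames {Q,H,B}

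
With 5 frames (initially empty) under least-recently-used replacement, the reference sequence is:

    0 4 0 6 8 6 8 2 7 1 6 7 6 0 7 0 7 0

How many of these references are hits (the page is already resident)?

0 -> miss, frames [0]
4 -> miss, frames [0, 4]
0 -> hit
6 -> miss, frames [4, 0, 6]
8 -> miss, frames [4, 0, 6, 8]
6 -> hit
8 -> hit
2 -> miss, frames [4, 0, 6, 8, 2]
7 -> miss, evict 4, frames [0, 6, 8, 2, 7]
1 -> miss, evict 0, frames [6, 8, 2, 7, 1]
6 -> hit
7 -> hit
6 -> hit
0 -> miss, evict 8, frames [2, 1, 7, 6, 0]
7 -> hit
0 -> hit
7 -> hit
0 -> hit
Hits: 10.

10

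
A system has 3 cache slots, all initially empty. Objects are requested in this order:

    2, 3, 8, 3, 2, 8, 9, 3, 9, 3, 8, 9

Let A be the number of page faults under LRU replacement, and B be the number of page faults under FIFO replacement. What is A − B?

Under LRU: F F F . . . F F . . . . → 5 faults.
Under FIFO: F F F . . . F . . . . . → 4 faults.
A − B = 5 − 4 = 1.

1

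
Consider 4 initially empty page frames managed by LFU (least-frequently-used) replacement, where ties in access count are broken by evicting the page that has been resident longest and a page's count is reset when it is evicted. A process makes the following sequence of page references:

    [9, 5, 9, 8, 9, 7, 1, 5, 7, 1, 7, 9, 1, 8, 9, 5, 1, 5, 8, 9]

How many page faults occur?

9 -> miss, frames {9}
5 -> miss, frames {9,5}
9 -> hit
8 -> miss, frames {9,5,8}
9 -> hit
7 -> miss, frames {9,5,8,7}
1 -> miss, evict 5, frames {9,8,7,1}
5 -> miss, evict 8, frames {9,7,1,5}
7 -> hit
1 -> hit
7 -> hit
9 -> hit
1 -> hit
8 -> miss, evict 5, frames {9,7,1,8}
9 -> hit
5 -> miss, evict 8, frames {9,7,1,5}
1 -> hit
5 -> hit
8 -> miss, evict 5, frames {9,7,1,8}
9 -> hit
Page faults: 9.

9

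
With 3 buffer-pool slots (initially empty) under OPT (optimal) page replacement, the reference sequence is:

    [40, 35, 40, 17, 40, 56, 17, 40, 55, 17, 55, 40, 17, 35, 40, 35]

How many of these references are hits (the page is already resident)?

10

40 → fault, frames [40]
35 → fault, frames [40, 35]
40 → hit
17 → fault, frames [40, 35, 17]
40 → hit
56 → fault, evict 35, frames [40, 17, 56]
17 → hit
40 → hit
55 → fault, evict 56, frames [40, 17, 55]
17 → hit
55 → hit
40 → hit
17 → hit
35 → fault, evict 55, frames [40, 17, 35]
40 → hit
35 → hit
Hits: 10.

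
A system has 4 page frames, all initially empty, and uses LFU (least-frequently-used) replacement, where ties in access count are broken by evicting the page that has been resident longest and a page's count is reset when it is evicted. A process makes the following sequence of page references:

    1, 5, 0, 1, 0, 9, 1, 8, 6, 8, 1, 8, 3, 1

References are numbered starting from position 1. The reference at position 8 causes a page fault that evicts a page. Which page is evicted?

pos 1: 1: fault, frames [1]
pos 2: 5: fault, frames [1, 5]
pos 3: 0: fault, frames [1, 5, 0]
pos 4: 1: hit
pos 5: 0: hit
pos 6: 9: fault, frames [1, 5, 0, 9]
pos 7: 1: hit
pos 8: 8: fault, evict 5, frames [1, 0, 9, 8]
At position 8, page 5 is evicted.

5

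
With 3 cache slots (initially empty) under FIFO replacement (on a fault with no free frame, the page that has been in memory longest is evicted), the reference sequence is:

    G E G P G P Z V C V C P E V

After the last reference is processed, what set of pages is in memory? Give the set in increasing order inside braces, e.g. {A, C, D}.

{E, P, V}

G -> miss, frames {G}
E -> miss, frames {G,E}
G -> hit
P -> miss, frames {G,E,P}
G -> hit
P -> hit
Z -> miss, evict G, frames {E,P,Z}
V -> miss, evict E, frames {P,Z,V}
C -> miss, evict P, frames {Z,V,C}
V -> hit
C -> hit
P -> miss, evict Z, frames {V,C,P}
E -> miss, evict V, frames {C,P,E}
V -> miss, evict C, frames {P,E,V}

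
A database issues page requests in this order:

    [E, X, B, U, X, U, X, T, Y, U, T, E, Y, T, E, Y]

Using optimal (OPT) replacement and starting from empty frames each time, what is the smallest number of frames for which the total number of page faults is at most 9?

3

f=1: 16 faults
f=2: 10 faults
f=3: 7 faults
f=4: 6 faults
f=5: 6 faults
f=6: 6 faults
Smallest f with faults ≤ 9 is 3.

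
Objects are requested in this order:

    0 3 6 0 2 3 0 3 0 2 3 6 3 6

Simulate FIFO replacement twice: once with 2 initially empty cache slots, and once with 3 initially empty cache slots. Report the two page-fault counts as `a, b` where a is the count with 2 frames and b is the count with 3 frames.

2 frames: F F F F F F F . . F F F . . → 10 faults.
3 frames: F F F . F . F F . . . F . . → 7 faults.
7 < 10: adding a frame reduced faults, as is typical.

10, 7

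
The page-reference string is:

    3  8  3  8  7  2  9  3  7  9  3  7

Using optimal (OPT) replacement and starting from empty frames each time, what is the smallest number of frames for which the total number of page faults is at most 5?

3

f=1: 12 faults
f=2: 7 faults
f=3: 5 faults
f=4: 5 faults
f=5: 5 faults
Smallest f with faults ≤ 5 is 3.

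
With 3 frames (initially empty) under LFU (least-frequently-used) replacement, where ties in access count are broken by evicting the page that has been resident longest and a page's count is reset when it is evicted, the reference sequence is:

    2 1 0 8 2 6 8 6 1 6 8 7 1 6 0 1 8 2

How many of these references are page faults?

12

2 → fault, frames {2}
1 → fault, frames {2,1}
0 → fault, frames {2,1,0}
8 → fault, evict 2, frames {1,0,8}
2 → fault, evict 1, frames {0,8,2}
6 → fault, evict 0, frames {8,2,6}
8 → hit
6 → hit
1 → fault, evict 2, frames {8,6,1}
6 → hit
8 → hit
7 → fault, evict 1, frames {8,6,7}
1 → fault, evict 7, frames {8,6,1}
6 → hit
0 → fault, evict 1, frames {8,6,0}
1 → fault, evict 0, frames {8,6,1}
8 → hit
2 → fault, evict 1, frames {8,6,2}
Page faults: 12.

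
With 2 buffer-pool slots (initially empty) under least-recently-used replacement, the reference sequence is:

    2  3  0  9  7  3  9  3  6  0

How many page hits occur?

1

2: fault, frames {2}
3: fault, frames {2,3}
0: fault, evict 2, frames {3,0}
9: fault, evict 3, frames {0,9}
7: fault, evict 0, frames {9,7}
3: fault, evict 9, frames {7,3}
9: fault, evict 7, frames {3,9}
3: hit
6: fault, evict 9, frames {3,6}
0: fault, evict 3, frames {6,0}
Hits: 1.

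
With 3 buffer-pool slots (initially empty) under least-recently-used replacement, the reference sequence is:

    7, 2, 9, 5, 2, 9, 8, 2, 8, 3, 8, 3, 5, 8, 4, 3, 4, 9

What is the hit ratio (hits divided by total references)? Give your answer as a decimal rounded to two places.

0.44

7: miss, frames {7}
2: miss, frames {7,2}
9: miss, frames {7,2,9}
5: miss, evict 7, frames {2,9,5}
2: hit
9: hit
8: miss, evict 5, frames {2,9,8}
2: hit
8: hit
3: miss, evict 9, frames {2,8,3}
8: hit
3: hit
5: miss, evict 2, frames {8,3,5}
8: hit
4: miss, evict 3, frames {5,8,4}
3: miss, evict 5, frames {8,4,3}
4: hit
9: miss, evict 8, frames {3,4,9}
Hits: 8 of 18 references → 8/18 = 0.4444.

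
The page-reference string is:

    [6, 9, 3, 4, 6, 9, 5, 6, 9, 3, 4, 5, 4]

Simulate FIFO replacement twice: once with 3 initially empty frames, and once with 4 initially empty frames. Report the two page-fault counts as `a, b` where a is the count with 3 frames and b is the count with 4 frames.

9, 10

3 frames: F F F F F F F . . F F . . → 9 faults.
4 frames: F F F F . . F F F F F F . → 10 faults.
10 > 9: adding a frame increased faults — Belady's anomaly.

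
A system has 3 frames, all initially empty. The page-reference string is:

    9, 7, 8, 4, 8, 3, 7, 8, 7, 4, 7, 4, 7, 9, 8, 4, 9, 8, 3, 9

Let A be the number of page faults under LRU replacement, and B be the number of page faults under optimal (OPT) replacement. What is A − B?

3

Under LRU: F F F F . F F . . F . . . F F F . . F . → 11 faults.
Under OPT: F F F F . F . . . F . . . F . . . . F . → 8 faults.
A − B = 11 − 8 = 3.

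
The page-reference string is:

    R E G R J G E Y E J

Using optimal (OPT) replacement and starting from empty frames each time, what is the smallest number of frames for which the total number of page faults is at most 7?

f=1: 10 faults
f=2: 7 faults
f=3: 5 faults
f=4: 5 faults
f=5: 5 faults
Smallest f with faults ≤ 7 is 2.

2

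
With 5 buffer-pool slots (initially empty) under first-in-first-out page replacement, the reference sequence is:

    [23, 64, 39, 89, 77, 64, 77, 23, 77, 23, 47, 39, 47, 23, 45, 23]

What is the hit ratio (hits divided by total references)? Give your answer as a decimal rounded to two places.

23: miss, frames [23]
64: miss, frames [23, 64]
39: miss, frames [23, 64, 39]
89: miss, frames [23, 64, 39, 89]
77: miss, frames [23, 64, 39, 89, 77]
64: hit
77: hit
23: hit
77: hit
23: hit
47: miss, evict 23, frames [64, 39, 89, 77, 47]
39: hit
47: hit
23: miss, evict 64, frames [39, 89, 77, 47, 23]
45: miss, evict 39, frames [89, 77, 47, 23, 45]
23: hit
Hits: 8 of 16 references → 8/16 = 0.5000.

0.50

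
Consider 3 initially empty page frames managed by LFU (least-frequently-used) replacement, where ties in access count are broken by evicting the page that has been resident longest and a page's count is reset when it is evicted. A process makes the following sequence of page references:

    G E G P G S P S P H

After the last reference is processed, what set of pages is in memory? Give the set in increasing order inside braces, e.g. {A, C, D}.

G -> miss, frames [G]
E -> miss, frames [G, E]
G -> hit
P -> miss, frames [G, E, P]
G -> hit
S -> miss, evict E, frames [G, P, S]
P -> hit
S -> hit
P -> hit
H -> miss, evict S, frames [G, P, H]

{G, H, P}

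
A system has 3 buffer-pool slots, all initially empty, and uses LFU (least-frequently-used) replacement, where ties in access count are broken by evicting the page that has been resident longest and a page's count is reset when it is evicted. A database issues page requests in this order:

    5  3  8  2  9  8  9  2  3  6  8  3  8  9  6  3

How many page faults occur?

12

5 → fault, frames {5}
3 → fault, frames {5,3}
8 → fault, frames {5,3,8}
2 → fault, evict 5, frames {3,8,2}
9 → fault, evict 3, frames {8,2,9}
8 → hit
9 → hit
2 → hit
3 → fault, evict 8, frames {2,9,3}
6 → fault, evict 3, frames {2,9,6}
8 → fault, evict 6, frames {2,9,8}
3 → fault, evict 8, frames {2,9,3}
8 → fault, evict 3, frames {2,9,8}
9 → hit
6 → fault, evict 8, frames {2,9,6}
3 → fault, evict 6, frames {2,9,3}
Page faults: 12.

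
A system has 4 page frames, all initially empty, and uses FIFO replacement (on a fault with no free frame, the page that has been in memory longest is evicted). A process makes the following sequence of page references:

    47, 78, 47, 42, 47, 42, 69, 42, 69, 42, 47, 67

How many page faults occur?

5

47 → miss, frames {47}
78 → miss, frames {47,78}
47 → hit
42 → miss, frames {47,78,42}
47 → hit
42 → hit
69 → miss, frames {47,78,42,69}
42 → hit
69 → hit
42 → hit
47 → hit
67 → miss, evict 47, frames {78,42,69,67}
Page faults: 5.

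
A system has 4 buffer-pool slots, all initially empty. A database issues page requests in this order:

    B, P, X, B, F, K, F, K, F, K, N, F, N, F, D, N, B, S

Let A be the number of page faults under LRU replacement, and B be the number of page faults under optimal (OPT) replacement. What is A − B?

Under LRU: F F F . F F . . . . F . . . F . F F → 9 faults.
Under OPT: F F F . F F . . . . F . . . F . . F → 8 faults.
A − B = 9 − 8 = 1.

1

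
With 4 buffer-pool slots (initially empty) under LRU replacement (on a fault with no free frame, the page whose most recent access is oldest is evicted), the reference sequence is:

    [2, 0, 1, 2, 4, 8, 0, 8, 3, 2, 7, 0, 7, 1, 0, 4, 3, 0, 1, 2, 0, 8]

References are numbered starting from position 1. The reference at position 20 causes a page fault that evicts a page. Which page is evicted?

pos 1: 2 → fault, frames [2]
pos 2: 0 → fault, frames [2, 0]
pos 3: 1 → fault, frames [2, 0, 1]
pos 4: 2 → hit
pos 5: 4 → fault, frames [0, 1, 2, 4]
pos 6: 8 → fault, evict 0, frames [1, 2, 4, 8]
pos 7: 0 → fault, evict 1, frames [2, 4, 8, 0]
pos 8: 8 → hit
pos 9: 3 → fault, evict 2, frames [4, 0, 8, 3]
pos 10: 2 → fault, evict 4, frames [0, 8, 3, 2]
pos 11: 7 → fault, evict 0, frames [8, 3, 2, 7]
pos 12: 0 → fault, evict 8, frames [3, 2, 7, 0]
pos 13: 7 → hit
pos 14: 1 → fault, evict 3, frames [2, 0, 7, 1]
pos 15: 0 → hit
pos 16: 4 → fault, evict 2, frames [7, 1, 0, 4]
pos 17: 3 → fault, evict 7, frames [1, 0, 4, 3]
pos 18: 0 → hit
pos 19: 1 → hit
pos 20: 2 → fault, evict 4, frames [3, 0, 1, 2]
At position 20, page 4 is evicted.

4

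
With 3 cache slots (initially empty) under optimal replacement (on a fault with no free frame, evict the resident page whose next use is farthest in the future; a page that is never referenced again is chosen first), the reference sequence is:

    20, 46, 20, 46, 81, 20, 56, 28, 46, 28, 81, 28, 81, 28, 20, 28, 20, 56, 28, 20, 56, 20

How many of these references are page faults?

20: fault, frames [20]
46: fault, frames [20, 46]
20: hit
46: hit
81: fault, frames [20, 46, 81]
20: hit
56: fault, evict 20, frames [46, 81, 56]
28: fault, evict 56, frames [46, 81, 28]
46: hit
28: hit
81: hit
28: hit
81: hit
28: hit
20: fault, evict 81, frames [46, 28, 20]
28: hit
20: hit
56: fault, evict 46, frames [28, 20, 56]
28: hit
20: hit
56: hit
20: hit
Page faults: 7.

7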